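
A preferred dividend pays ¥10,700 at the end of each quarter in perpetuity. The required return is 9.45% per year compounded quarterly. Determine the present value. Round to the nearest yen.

Periodic rate r = 0.0945/4 per quarter.
Level perpetuity: PV = PMT / r = 10,700 / (0.0945/4) = ¥452,910.

¥452,910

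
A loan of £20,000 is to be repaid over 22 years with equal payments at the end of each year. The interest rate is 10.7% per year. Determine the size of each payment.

£2,396.00

Level ordinary annuity; solve PV = PMT × [(1 − (1+r)^−n)/r] for PMT.
Periodic rate r = 0.107 per year.
With n = 22: PMT = 20,000 / ([(1 − (1+r)^−n)/r]) = £2,396.00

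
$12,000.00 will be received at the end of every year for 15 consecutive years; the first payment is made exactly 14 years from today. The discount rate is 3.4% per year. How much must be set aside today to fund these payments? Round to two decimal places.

Ordinary annuity of 15 payments, first payment at period 14.
Periodic rate r = 0.034 per year.
The ordinary-annuity PV formula values the stream one period before the first payment (period 13); discount that back 13 periods:
PV₀ = 12,000 × [1 − (1+r)^−15] / r × (1+r)^−13 = $90,128.66

$90,128.66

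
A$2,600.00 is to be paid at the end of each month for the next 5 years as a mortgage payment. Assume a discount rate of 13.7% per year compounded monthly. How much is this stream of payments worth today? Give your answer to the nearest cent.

A$112,490.75

This is an ordinary annuity: 60 payments of A$2,600.00 at the end of each month.
Periodic rate r = 0.137/12 per month; n is counted in months.
PV = PMT × [(1 − (1+r)^−n)/r] = 2,600 × [1 − (1+r)^−60] / r = A$112,490.75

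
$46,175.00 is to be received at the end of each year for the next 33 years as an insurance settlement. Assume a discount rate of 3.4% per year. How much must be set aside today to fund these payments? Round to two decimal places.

$907,530.75

This is an ordinary annuity: 33 payments of $46,175.00 at the end of each year.
Periodic rate r = 0.034 per year.
PV = PMT × [(1 − (1+r)^−n)/r] = 46,175 × [1 − (1+r)^−33] / r = $907,530.75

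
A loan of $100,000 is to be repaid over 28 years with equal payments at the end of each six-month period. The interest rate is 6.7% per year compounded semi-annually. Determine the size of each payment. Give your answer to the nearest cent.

Level ordinary annuity; solve PV = PMT × [(1 − (1+r)^−n)/r] for PMT.
Periodic rate r = 0.067/2 per half-year; n is counted in half-years.
With n = 56: PMT = 100,000 / ([(1 − (1+r)^−n)/r]) = $3,978.55

$3,978.55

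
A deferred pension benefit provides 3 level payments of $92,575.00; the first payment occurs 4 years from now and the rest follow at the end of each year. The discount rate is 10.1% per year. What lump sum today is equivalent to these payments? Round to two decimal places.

$172,193.83

Ordinary annuity of 3 payments, first payment at period 4.
Periodic rate r = 0.101 per year.
The ordinary-annuity PV formula values the stream one period before the first payment (period 3); discount that back 3 periods:
PV₀ = 92,575 × [1 − (1+r)^−3] / r × (1+r)^−3 = $172,193.83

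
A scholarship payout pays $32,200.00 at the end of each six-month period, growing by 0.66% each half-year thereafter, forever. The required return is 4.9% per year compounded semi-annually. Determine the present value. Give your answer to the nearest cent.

$1,798,882.68

Periodic rate r = 0.049/2 per half-year.
Growing perpetuity (Gordon): PV = PMT₁ / (r − g) = 32,200 / (r − 0.0066) = $1,798,882.68.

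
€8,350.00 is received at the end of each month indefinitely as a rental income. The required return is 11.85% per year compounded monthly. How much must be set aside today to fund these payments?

€845,569.62

Periodic rate r = 0.1185/12 per month.
Level perpetuity: PV = PMT / r = 8,350 / (0.1185/12) = €845,569.62.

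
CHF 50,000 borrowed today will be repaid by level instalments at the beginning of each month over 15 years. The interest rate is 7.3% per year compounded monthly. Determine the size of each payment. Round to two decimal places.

Level annuity due; solve PV = PMT × [(1 − (1+r)^−n)/r] × (1+r) for PMT.
Periodic rate r = 0.073/12 per month; n is counted in months.
With n = 180: PMT = 50,000 / ([(1 − (1+r)^−n)/r] × (1+r)) = CHF 455.07

CHF 455.07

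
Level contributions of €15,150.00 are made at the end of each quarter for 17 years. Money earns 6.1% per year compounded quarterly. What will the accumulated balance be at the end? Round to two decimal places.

This is an ordinary annuity: 68 deposits of €15,150.00 at the end of each quarter.
Periodic rate r = 0.061/4 per quarter; n is counted in quarters.
FV = PMT × [((1+r)^n − 1)/r] = 15,150 × [(1+r)^68 − 1] / r = €1,786,953.44

€1,786,953.44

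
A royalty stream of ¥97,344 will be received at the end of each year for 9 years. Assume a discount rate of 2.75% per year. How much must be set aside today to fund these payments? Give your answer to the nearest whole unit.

This is an ordinary annuity: 9 payments of ¥97,344 at the end of each year.
Periodic rate r = 0.0275 per year.
PV = PMT × [(1 − (1+r)^−n)/r] = 97,344 × [1 − (1+r)^−9] / r = ¥766,845

¥766,845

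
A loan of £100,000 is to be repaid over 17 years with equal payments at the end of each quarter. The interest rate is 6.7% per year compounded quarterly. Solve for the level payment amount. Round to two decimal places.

Level ordinary annuity; solve PV = PMT × [(1 − (1+r)^−n)/r] for PMT.
Periodic rate r = 0.067/4 per quarter; n is counted in quarters.
With n = 68: PMT = 100,000 / ([(1 − (1+r)^−n)/r]) = £2,474.78

£2,474.78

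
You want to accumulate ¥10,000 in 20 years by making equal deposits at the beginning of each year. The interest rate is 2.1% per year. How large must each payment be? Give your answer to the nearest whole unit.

Level annuity due; solve FV = PMT × [((1+r)^n − 1)/r] × (1+r) for PMT.
Periodic rate r = 0.021 per year.
With n = 20: PMT = 10,000 / ([((1+r)^n − 1)/r] × (1+r)) = ¥399

¥399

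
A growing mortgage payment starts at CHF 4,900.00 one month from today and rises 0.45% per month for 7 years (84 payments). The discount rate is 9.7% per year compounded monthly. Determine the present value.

Periodic rate r = 0.097/12 per month; n is counted in months.
Growing ordinary annuity: PV = PMT₁ × [1 − ((1+g)/(1+r))^n] / (r − g) = 4,900 × [1 − ((1+0.0045)/(1+r))^84] / (r − 0.0045) = CHF 353,522.50.

CHF 353,522.50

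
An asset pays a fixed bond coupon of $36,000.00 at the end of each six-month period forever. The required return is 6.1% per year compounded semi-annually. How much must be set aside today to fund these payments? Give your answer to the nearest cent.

Periodic rate r = 0.061/2 per half-year.
Level perpetuity: PV = PMT / r = 36,000 / (0.061/2) = $1,180,327.87.

$1,180,327.87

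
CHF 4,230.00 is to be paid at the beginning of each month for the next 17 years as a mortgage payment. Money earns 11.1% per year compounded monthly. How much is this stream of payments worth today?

CHF 390,984.81

This is an annuity due: 204 payments of CHF 4,230.00 at the beginning of each month.
Periodic rate r = 0.111/12 per month; n is counted in months.
PV = PMT × [(1 − (1+r)^−n)/r] × (1+r) = 4,230 × [1 − (1+r)^−204] / r × (1+r) = CHF 390,984.81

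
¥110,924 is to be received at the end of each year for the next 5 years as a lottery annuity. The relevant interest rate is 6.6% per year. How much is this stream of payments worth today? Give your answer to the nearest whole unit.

This is an ordinary annuity: 5 payments of ¥110,924 at the end of each year.
Periodic rate r = 0.066 per year.
PV = PMT × [(1 − (1+r)^−n)/r] = 110,924 × [1 − (1+r)^−5] / r = ¥459,723

¥459,723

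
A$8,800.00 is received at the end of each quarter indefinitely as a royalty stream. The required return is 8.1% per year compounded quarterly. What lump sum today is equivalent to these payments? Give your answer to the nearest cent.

Periodic rate r = 0.081/4 per quarter.
Level perpetuity: PV = PMT / r = 8,800 / (0.081/4) = A$434,567.90.

A$434,567.90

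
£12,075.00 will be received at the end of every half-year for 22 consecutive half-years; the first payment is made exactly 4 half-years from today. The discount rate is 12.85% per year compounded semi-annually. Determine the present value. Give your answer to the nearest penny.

Ordinary annuity of 22 payments, first payment at period 4.
Periodic rate r = 0.1285/2 per half-year; n is counted in half-years.
The ordinary-annuity PV formula values the stream one period before the first payment (period 3); discount that back 3 periods:
PV₀ = 12,075 × [1 − (1+r)^−22] / r × (1+r)^−3 = £116,292.52

£116,292.52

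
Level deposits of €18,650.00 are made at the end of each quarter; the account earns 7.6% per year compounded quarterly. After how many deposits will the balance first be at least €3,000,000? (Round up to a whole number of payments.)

Periodic rate r = 0.076/4 per quarter; n is counted in quarters.
Ordinary annuity FV: 3,000,000 = 18,650 × [((1+r)^n − 1)/r].
(1+r)^n = 1 + 3,000,000 × r / 18,650, so n = ln(1 + 3,000,000·r/18,650) / ln(1+r) = 74.40.
Round up to a whole number of payments: n = 75.

75 payments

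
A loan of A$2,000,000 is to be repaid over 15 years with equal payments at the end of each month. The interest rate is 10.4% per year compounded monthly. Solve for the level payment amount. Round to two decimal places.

Level ordinary annuity; solve PV = PMT × [(1 − (1+r)^−n)/r] for PMT.
Periodic rate r = 0.104/12 per month; n is counted in months.
With n = 180: PMT = 2,000,000 / ([(1 − (1+r)^−n)/r]) = A$21,984.15

A$21,984.15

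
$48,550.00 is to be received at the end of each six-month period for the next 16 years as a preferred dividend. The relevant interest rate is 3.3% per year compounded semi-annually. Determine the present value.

$1,199,538.03

This is an ordinary annuity: 32 payments of $48,550.00 at the end of each six-month period.
Periodic rate r = 0.033/2 per half-year; n is counted in half-years.
PV = PMT × [(1 − (1+r)^−n)/r] = 48,550 × [1 − (1+r)^−32] / r = $1,199,538.03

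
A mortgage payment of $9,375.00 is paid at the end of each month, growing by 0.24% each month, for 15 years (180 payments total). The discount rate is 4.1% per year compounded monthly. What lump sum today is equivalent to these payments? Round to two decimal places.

Periodic rate r = 0.041/12 per month; n is counted in months.
Growing ordinary annuity: PV = PMT₁ × [1 − ((1+g)/(1+r))^n] / (r − g) = 9,375 × [1 − ((1+0.0024)/(1+r))^180] / (r − 0.0024) = $1,538,020.75.

$1,538,020.75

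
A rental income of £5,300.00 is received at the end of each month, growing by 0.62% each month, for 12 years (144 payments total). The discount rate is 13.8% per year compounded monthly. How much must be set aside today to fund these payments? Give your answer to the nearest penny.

£530,697.00

Periodic rate r = 0.138/12 per month; n is counted in months.
Growing ordinary annuity: PV = PMT₁ × [1 − ((1+g)/(1+r))^n] / (r − g) = 5,300 × [1 − ((1+0.0062)/(1+r))^144] / (r − 0.0062) = £530,697.00.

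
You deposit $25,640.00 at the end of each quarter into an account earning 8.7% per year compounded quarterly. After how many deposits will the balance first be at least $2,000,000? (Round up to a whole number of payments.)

47 payments

Periodic rate r = 0.087/4 per quarter; n is counted in quarters.
Ordinary annuity FV: 2,000,000 = 25,640 × [((1+r)^n − 1)/r].
(1+r)^n = 1 + 2,000,000 × r / 25,640, so n = ln(1 + 2,000,000·r/25,640) / ln(1+r) = 46.10.
Round up to a whole number of payments: n = 47.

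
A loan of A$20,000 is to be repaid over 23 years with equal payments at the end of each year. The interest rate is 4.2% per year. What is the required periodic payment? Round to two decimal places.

Level ordinary annuity; solve PV = PMT × [(1 − (1+r)^−n)/r] for PMT.
Periodic rate r = 0.042 per year.
With n = 23: PMT = 20,000 / ([(1 − (1+r)^−n)/r]) = A$1,372.97

A$1,372.97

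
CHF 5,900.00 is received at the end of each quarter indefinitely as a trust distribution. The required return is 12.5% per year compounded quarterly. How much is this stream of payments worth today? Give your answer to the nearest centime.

Periodic rate r = 0.125/4 per quarter.
Level perpetuity: PV = PMT / r = 5,900 / (0.125/4) = CHF 188,800.00.

CHF 188,800.00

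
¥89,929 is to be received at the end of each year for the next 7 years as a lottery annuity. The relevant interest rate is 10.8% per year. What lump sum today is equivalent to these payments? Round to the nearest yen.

This is an ordinary annuity: 7 payments of ¥89,929 at the end of each year.
Periodic rate r = 0.108 per year.
PV = PMT × [(1 − (1+r)^−n)/r] = 89,929 × [1 − (1+r)^−7] / r = ¥426,515

¥426,515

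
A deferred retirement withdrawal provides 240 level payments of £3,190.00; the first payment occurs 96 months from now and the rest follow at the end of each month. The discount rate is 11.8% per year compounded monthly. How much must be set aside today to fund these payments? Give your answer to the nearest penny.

Ordinary annuity of 240 payments, first payment at period 96.
Periodic rate r = 0.118/12 per month; n is counted in months.
The ordinary-annuity PV formula values the stream one period before the first payment (period 95); discount that back 95 periods:
PV₀ = 3,190 × [1 − (1+r)^−240] / r × (1+r)^−95 = £115,816.28

£115,816.28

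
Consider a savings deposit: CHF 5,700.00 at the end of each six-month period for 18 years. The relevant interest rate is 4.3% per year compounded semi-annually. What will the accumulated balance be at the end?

CHF 305,071.30

This is an ordinary annuity: 36 deposits of CHF 5,700.00 at the end of each six-month period.
Periodic rate r = 0.043/2 per half-year; n is counted in half-years.
FV = PMT × [((1+r)^n − 1)/r] = 5,700 × [(1+r)^36 − 1] / r = CHF 305,071.30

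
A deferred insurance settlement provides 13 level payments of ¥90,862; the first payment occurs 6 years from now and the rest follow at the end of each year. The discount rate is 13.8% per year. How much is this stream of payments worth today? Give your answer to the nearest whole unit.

Ordinary annuity of 13 payments, first payment at period 6.
Periodic rate r = 0.138 per year.
The ordinary-annuity PV formula values the stream one period before the first payment (period 5); discount that back 5 periods:
PV₀ = 90,862 × [1 − (1+r)^−13] / r × (1+r)^−5 = ¥280,718

¥280,718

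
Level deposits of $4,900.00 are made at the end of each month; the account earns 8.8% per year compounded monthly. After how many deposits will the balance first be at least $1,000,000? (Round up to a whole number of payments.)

Periodic rate r = 0.088/12 per month; n is counted in months.
Ordinary annuity FV: 1,000,000 = 4,900 × [((1+r)^n − 1)/r].
(1+r)^n = 1 + 1,000,000 × r / 4,900, so n = ln(1 + 1,000,000·r/4,900) / ln(1+r) = 125.22.
Round up to a whole number of payments: n = 126.

126 payments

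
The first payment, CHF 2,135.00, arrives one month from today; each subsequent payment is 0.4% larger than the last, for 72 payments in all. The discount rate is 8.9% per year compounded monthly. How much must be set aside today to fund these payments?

CHF 135,589.42

Periodic rate r = 0.089/12 per month; n is counted in months.
Growing ordinary annuity: PV = PMT₁ × [1 − ((1+g)/(1+r))^n] / (r − g) = 2,135 × [1 − ((1+0.004)/(1+r))^72] / (r − 0.004) = CHF 135,589.42.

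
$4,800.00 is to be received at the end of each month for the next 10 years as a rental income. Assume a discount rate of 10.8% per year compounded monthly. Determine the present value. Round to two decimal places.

$351,338.62

This is an ordinary annuity: 120 payments of $4,800.00 at the end of each month.
Periodic rate r = 0.108/12 per month; n is counted in months.
PV = PMT × [(1 − (1+r)^−n)/r] = 4,800 × [1 − (1+r)^−120] / r = $351,338.62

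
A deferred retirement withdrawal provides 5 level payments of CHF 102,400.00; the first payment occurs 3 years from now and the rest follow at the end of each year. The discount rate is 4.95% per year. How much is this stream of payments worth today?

Ordinary annuity of 5 payments, first payment at period 3.
Periodic rate r = 0.0495 per year.
The ordinary-annuity PV formula values the stream one period before the first payment (period 2); discount that back 2 periods:
PV₀ = 102,400 × [1 − (1+r)^−5] / r × (1+r)^−2 = CHF 403,061.18

CHF 403,061.18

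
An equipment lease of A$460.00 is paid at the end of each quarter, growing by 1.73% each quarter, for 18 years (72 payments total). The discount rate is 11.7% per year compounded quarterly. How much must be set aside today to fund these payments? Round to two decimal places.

A$21,889.52

Periodic rate r = 0.117/4 per quarter; n is counted in quarters.
Growing ordinary annuity: PV = PMT₁ × [1 − ((1+g)/(1+r))^n] / (r − g) = 460 × [1 − ((1+0.0173)/(1+r))^72] / (r − 0.0173) = A$21,889.52.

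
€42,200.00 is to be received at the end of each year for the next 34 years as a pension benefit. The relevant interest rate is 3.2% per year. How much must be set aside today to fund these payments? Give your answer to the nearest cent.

This is an ordinary annuity: 34 payments of €42,200.00 at the end of each year.
Periodic rate r = 0.032 per year.
PV = PMT × [(1 − (1+r)^−n)/r] = 42,200 × [1 − (1+r)^−34] / r = €866,839.15

€866,839.15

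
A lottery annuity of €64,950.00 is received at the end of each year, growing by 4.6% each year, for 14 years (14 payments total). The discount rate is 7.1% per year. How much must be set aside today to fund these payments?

€731,490.78

Periodic rate r = 0.071 per year.
Growing ordinary annuity: PV = PMT₁ × [1 − ((1+g)/(1+r))^n] / (r − g) = 64,950 × [1 − ((1+0.046)/(1+r))^14] / (r − 0.046) = €731,490.78.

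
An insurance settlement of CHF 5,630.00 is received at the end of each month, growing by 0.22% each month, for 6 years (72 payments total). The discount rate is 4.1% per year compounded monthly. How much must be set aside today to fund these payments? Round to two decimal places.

Periodic rate r = 0.041/12 per month; n is counted in months.
Growing ordinary annuity: PV = PMT₁ × [1 − ((1+g)/(1+r))^n] / (r − g) = 5,630 × [1 − ((1+0.0022)/(1+r))^72] / (r − 0.0022) = CHF 387,072.45.

CHF 387,072.45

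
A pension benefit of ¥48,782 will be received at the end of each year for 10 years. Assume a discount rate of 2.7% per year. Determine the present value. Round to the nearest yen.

¥422,564

This is an ordinary annuity: 10 payments of ¥48,782 at the end of each year.
Periodic rate r = 0.027 per year.
PV = PMT × [(1 − (1+r)^−n)/r] = 48,782 × [1 − (1+r)^−10] / r = ¥422,564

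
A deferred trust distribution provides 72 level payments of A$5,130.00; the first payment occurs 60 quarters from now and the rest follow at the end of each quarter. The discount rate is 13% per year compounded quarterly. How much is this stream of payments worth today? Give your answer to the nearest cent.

Ordinary annuity of 72 payments, first payment at period 60.
Periodic rate r = 0.13/4 per quarter; n is counted in quarters.
The ordinary-annuity PV formula values the stream one period before the first payment (period 59); discount that back 59 periods:
PV₀ = 5,130 × [1 − (1+r)^−72] / r × (1+r)^−59 = A$21,526.45

A$21,526.45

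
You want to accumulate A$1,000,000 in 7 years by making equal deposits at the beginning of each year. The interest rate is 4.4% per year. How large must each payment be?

A$119,809.36

Level annuity due; solve FV = PMT × [((1+r)^n − 1)/r] × (1+r) for PMT.
Periodic rate r = 0.044 per year.
With n = 7: PMT = 1,000,000 / ([((1+r)^n − 1)/r] × (1+r)) = A$119,809.36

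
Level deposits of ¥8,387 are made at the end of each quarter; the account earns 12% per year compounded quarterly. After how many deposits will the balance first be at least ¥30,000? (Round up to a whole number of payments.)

4 payments

Periodic rate r = 0.12/4 per quarter; n is counted in quarters.
Ordinary annuity FV: 30,000 = 8,387 × [((1+r)^n − 1)/r].
(1+r)^n = 1 + 30,000 × r / 8,387, so n = ln(1 + 30,000·r/8,387) / ln(1+r) = 3.45.
Round up to a whole number of payments: n = 4.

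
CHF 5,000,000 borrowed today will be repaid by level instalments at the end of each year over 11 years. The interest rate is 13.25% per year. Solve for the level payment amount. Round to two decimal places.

CHF 888,589.83

Level ordinary annuity; solve PV = PMT × [(1 − (1+r)^−n)/r] for PMT.
Periodic rate r = 0.1325 per year.
With n = 11: PMT = 5,000,000 / ([(1 − (1+r)^−n)/r]) = CHF 888,589.83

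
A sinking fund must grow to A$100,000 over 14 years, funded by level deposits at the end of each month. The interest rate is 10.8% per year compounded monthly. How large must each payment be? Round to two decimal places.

Level ordinary annuity; solve FV = PMT × [((1+r)^n − 1)/r] for PMT.
Periodic rate r = 0.108/12 per month; n is counted in months.
With n = 168: PMT = 100,000 / ([((1+r)^n − 1)/r]) = A$256.76

A$256.76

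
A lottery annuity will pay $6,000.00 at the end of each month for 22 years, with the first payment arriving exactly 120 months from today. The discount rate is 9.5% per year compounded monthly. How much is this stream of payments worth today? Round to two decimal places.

$259,555.76

Ordinary annuity of 264 payments, first payment at period 120.
Periodic rate r = 0.095/12 per month; n is counted in months.
The ordinary-annuity PV formula values the stream one period before the first payment (period 119); discount that back 119 periods:
PV₀ = 6,000 × [1 − (1+r)^−264] / r × (1+r)^−119 = $259,555.76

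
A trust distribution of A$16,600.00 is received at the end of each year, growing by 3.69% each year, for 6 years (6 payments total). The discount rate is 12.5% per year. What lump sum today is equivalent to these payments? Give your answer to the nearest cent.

Periodic rate r = 0.125 per year.
Growing ordinary annuity: PV = PMT₁ × [1 − ((1+g)/(1+r))^n] / (r − g) = 16,600 × [1 − ((1+0.0369)/(1+r))^6] / (r − 0.0369) = A$72,907.27.

A$72,907.27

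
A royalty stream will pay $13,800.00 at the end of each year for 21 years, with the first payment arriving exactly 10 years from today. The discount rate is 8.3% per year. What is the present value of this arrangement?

$65,919.53

Ordinary annuity of 21 payments, first payment at period 10.
Periodic rate r = 0.083 per year.
The ordinary-annuity PV formula values the stream one period before the first payment (period 9); discount that back 9 periods:
PV₀ = 13,800 × [1 − (1+r)^−21] / r × (1+r)^−9 = $65,919.53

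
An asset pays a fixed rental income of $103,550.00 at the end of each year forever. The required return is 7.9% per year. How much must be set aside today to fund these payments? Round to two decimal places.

Periodic rate r = 0.079 per year.
Level perpetuity: PV = PMT / r = 103,550 / (0.079) = $1,310,759.49.

$1,310,759.49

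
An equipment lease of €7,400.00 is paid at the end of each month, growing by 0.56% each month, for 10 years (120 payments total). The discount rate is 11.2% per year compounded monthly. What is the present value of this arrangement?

€711,531.36

Periodic rate r = 0.112/12 per month; n is counted in months.
Growing ordinary annuity: PV = PMT₁ × [1 − ((1+g)/(1+r))^n] / (r − g) = 7,400 × [1 − ((1+0.0056)/(1+r))^120] / (r − 0.0056) = €711,531.36.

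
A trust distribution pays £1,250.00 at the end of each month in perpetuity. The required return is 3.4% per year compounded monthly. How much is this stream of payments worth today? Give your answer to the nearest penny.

£441,176.47

Periodic rate r = 0.034/12 per month.
Level perpetuity: PV = PMT / r = 1,250 / (0.034/12) = £441,176.47.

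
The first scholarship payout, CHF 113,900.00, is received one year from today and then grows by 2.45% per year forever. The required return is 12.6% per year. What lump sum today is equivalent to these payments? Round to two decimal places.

Periodic rate r = 0.126 per year.
Growing perpetuity (Gordon): PV = PMT₁ / (r − g) = 113,900 / (r − 0.0245) = CHF 1,122,167.49.

CHF 1,122,167.49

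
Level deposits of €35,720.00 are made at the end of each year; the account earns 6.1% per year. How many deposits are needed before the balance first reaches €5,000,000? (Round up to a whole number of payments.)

39 payments

Periodic rate r = 0.061 per year.
Ordinary annuity FV: 5,000,000 = 35,720 × [((1+r)^n − 1)/r].
(1+r)^n = 1 + 5,000,000 × r / 35,720, so n = ln(1 + 5,000,000·r/35,720) / ln(1+r) = 38.09.
Round up to a whole number of payments: n = 39.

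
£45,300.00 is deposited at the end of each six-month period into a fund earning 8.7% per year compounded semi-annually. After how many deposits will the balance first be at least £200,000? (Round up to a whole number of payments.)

5 payments

Periodic rate r = 0.087/2 per half-year; n is counted in half-years.
Ordinary annuity FV: 200,000 = 45,300 × [((1+r)^n − 1)/r].
(1+r)^n = 1 + 200,000 × r / 45,300, so n = ln(1 + 200,000·r/45,300) / ln(1+r) = 4.13.
Round up to a whole number of payments: n = 5.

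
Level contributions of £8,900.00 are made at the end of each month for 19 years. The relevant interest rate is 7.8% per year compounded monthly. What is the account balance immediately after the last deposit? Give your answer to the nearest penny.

This is an ordinary annuity: 228 deposits of £8,900.00 at the end of each month.
Periodic rate r = 0.078/12 per month; n is counted in months.
FV = PMT × [((1+r)^n − 1)/r] = 8,900 × [(1+r)^228 − 1] / r = £4,628,932.92

£4,628,932.92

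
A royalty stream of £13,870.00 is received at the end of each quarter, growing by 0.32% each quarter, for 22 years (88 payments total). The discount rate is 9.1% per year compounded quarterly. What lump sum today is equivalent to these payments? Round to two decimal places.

Periodic rate r = 0.091/4 per quarter; n is counted in quarters.
Growing ordinary annuity: PV = PMT₁ × [1 − ((1+g)/(1+r))^n] / (r − g) = 13,870 × [1 − ((1+0.0032)/(1+r))^88] / (r − 0.0032) = £579,650.33.

£579,650.33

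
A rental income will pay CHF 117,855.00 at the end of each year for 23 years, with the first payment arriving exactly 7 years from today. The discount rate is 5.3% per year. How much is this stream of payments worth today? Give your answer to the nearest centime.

CHF 1,133,844.70

Ordinary annuity of 23 payments, first payment at period 7.
Periodic rate r = 0.053 per year.
The ordinary-annuity PV formula values the stream one period before the first payment (period 6); discount that back 6 periods:
PV₀ = 117,855 × [1 − (1+r)^−23] / r × (1+r)^−6 = CHF 1,133,844.70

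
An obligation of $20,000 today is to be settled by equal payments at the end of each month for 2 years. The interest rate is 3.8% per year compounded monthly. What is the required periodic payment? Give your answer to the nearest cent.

$866.72

Level ordinary annuity; solve PV = PMT × [(1 − (1+r)^−n)/r] for PMT.
Periodic rate r = 0.038/12 per month; n is counted in months.
With n = 24: PMT = 20,000 / ([(1 − (1+r)^−n)/r]) = $866.72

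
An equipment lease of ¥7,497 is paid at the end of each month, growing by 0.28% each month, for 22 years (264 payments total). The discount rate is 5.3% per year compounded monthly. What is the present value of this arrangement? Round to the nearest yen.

Periodic rate r = 0.053/12 per month; n is counted in months.
Growing ordinary annuity: PV = PMT₁ × [1 − ((1+g)/(1+r))^n] / (r − g) = 7,497 × [1 − ((1+0.0028)/(1+r))^264] / (r − 0.0028) = ¥1,606,385.

¥1,606,385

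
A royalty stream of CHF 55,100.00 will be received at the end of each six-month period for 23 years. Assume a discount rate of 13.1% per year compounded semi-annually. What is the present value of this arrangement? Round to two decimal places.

CHF 795,780.00

This is an ordinary annuity: 46 payments of CHF 55,100.00 at the end of each six-month period.
Periodic rate r = 0.131/2 per half-year; n is counted in half-years.
PV = PMT × [(1 − (1+r)^−n)/r] = 55,100 × [1 − (1+r)^−46] / r = CHF 795,780.00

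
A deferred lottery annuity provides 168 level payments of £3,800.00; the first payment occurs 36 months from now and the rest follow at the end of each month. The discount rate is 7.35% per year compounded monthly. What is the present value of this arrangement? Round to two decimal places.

Ordinary annuity of 168 payments, first payment at period 36.
Periodic rate r = 0.0735/12 per month; n is counted in months.
The ordinary-annuity PV formula values the stream one period before the first payment (period 35); discount that back 35 periods:
PV₀ = 3,800 × [1 − (1+r)^−168] / r × (1+r)^−35 = £321,413.94

£321,413.94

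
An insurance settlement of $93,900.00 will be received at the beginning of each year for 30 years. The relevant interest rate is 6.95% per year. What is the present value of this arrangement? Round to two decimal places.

$1,252,475.96

This is an annuity due: 30 payments of $93,900.00 at the beginning of each year.
Periodic rate r = 0.0695 per year.
PV = PMT × [(1 − (1+r)^−n)/r] × (1+r) = 93,900 × [1 − (1+r)^−30] / r × (1+r) = $1,252,475.96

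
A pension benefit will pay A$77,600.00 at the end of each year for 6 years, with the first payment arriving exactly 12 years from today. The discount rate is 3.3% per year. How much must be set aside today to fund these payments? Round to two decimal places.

A$291,223.03

Ordinary annuity of 6 payments, first payment at period 12.
Periodic rate r = 0.033 per year.
The ordinary-annuity PV formula values the stream one period before the first payment (period 11); discount that back 11 periods:
PV₀ = 77,600 × [1 − (1+r)^−6] / r × (1+r)^−11 = A$291,223.03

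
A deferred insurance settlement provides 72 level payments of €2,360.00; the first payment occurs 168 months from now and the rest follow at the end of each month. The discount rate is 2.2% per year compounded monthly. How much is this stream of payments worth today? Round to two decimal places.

€117,133.04

Ordinary annuity of 72 payments, first payment at period 168.
Periodic rate r = 0.022/12 per month; n is counted in months.
The ordinary-annuity PV formula values the stream one period before the first payment (period 167); discount that back 167 periods:
PV₀ = 2,360 × [1 − (1+r)^−72] / r × (1+r)^−167 = €117,133.04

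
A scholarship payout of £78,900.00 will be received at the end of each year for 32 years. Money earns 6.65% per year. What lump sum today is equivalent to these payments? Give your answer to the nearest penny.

This is an ordinary annuity: 32 payments of £78,900.00 at the end of each year.
Periodic rate r = 0.0665 per year.
PV = PMT × [(1 − (1+r)^−n)/r] = 78,900 × [1 − (1+r)^−32] / r = £1,035,281.46

£1,035,281.46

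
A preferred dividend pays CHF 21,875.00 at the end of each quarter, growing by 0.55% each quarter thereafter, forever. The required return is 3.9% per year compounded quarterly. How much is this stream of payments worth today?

CHF 5,147,058.82

Periodic rate r = 0.039/4 per quarter.
Growing perpetuity (Gordon): PV = PMT₁ / (r − g) = 21,875 / (r − 0.0055) = CHF 5,147,058.82.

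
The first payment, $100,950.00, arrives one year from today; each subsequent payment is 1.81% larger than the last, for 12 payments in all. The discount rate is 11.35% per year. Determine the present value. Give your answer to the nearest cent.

$696,965.45

Periodic rate r = 0.1135 per year.
Growing ordinary annuity: PV = PMT₁ × [1 − ((1+g)/(1+r))^n] / (r − g) = 100,950 × [1 − ((1+0.0181)/(1+r))^12] / (r − 0.0181) = $696,965.45.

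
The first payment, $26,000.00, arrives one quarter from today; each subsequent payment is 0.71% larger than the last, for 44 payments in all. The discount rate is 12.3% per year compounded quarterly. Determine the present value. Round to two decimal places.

Periodic rate r = 0.123/4 per quarter; n is counted in quarters.
Growing ordinary annuity: PV = PMT₁ × [1 − ((1+g)/(1+r))^n] / (r − g) = 26,000 × [1 − ((1+0.0071)/(1+r))^44] / (r − 0.0071) = $703,462.28.

$703,462.28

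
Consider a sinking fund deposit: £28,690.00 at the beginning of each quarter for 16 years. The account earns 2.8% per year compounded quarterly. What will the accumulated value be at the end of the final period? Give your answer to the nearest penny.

£2,322,565.99

This is an annuity due: 64 deposits of £28,690.00 at the beginning of each quarter.
Periodic rate r = 0.028/4 per quarter; n is counted in quarters.
FV = PMT × [((1+r)^n − 1)/r] × (1+r) = 28,690 × [(1+r)^64 − 1] / r × (1+r) = £2,322,565.99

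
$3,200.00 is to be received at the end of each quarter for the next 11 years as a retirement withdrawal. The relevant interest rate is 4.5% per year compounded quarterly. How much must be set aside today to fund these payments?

$110,575.53

This is an ordinary annuity: 44 payments of $3,200.00 at the end of each quarter.
Periodic rate r = 0.045/4 per quarter; n is counted in quarters.
PV = PMT × [(1 − (1+r)^−n)/r] = 3,200 × [1 − (1+r)^−44] / r = $110,575.53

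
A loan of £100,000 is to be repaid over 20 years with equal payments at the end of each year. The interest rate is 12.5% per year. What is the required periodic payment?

Level ordinary annuity; solve PV = PMT × [(1 − (1+r)^−n)/r] for PMT.
Periodic rate r = 0.125 per year.
With n = 20: PMT = 100,000 / ([(1 − (1+r)^−n)/r]) = £13,809.57

£13,809.57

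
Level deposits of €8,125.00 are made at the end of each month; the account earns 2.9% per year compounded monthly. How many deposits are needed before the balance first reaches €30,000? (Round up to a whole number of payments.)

Periodic rate r = 0.029/12 per month; n is counted in months.
Ordinary annuity FV: 30,000 = 8,125 × [((1+r)^n − 1)/r].
(1+r)^n = 1 + 30,000 × r / 8,125, so n = ln(1 + 30,000·r/8,125) / ln(1+r) = 3.68.
Round up to a whole number of payments: n = 4.

4 payments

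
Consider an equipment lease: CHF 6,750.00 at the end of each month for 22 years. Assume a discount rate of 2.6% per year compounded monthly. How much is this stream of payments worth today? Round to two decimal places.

CHF 1,355,987.17

This is an ordinary annuity: 264 payments of CHF 6,750.00 at the end of each month.
Periodic rate r = 0.026/12 per month; n is counted in months.
PV = PMT × [(1 − (1+r)^−n)/r] = 6,750 × [1 − (1+r)^−264] / r = CHF 1,355,987.17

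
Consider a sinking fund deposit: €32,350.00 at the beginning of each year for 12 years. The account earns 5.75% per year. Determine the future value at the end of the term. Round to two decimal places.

€568,768.89

This is an annuity due: 12 deposits of €32,350.00 at the beginning of each year.
Periodic rate r = 0.0575 per year.
FV = PMT × [((1+r)^n − 1)/r] × (1+r) = 32,350 × [(1+r)^12 − 1] / r × (1+r) = €568,768.89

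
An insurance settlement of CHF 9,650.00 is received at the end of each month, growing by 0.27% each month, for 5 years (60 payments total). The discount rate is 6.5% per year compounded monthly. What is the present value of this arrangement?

Periodic rate r = 0.065/12 per month; n is counted in months.
Growing ordinary annuity: PV = PMT₁ × [1 − ((1+g)/(1+r))^n] / (r − g) = 9,650 × [1 − ((1+0.0027)/(1+r))^60] / (r − 0.0027) = CHF 532,285.61.

CHF 532,285.61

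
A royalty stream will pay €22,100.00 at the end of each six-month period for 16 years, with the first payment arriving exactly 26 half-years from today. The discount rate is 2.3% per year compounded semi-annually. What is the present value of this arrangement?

Ordinary annuity of 32 payments, first payment at period 26.
Periodic rate r = 0.023/2 per half-year; n is counted in half-years.
The ordinary-annuity PV formula values the stream one period before the first payment (period 25); discount that back 25 periods:
PV₀ = 22,100 × [1 − (1+r)^−32] / r × (1+r)^−25 = €442,461.58

€442,461.58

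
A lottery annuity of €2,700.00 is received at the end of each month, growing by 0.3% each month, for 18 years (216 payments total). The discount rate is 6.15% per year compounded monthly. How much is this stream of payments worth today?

€466,191.80

Periodic rate r = 0.0615/12 per month; n is counted in months.
Growing ordinary annuity: PV = PMT₁ × [1 − ((1+g)/(1+r))^n] / (r − g) = 2,700 × [1 − ((1+0.003)/(1+r))^216] / (r − 0.003) = €466,191.80.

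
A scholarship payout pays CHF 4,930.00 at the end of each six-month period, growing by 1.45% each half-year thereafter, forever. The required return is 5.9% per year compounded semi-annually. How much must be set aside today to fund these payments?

Periodic rate r = 0.059/2 per half-year.
Growing perpetuity (Gordon): PV = PMT₁ / (r − g) = 4,930 / (r − 0.0145) = CHF 328,666.67.

CHF 328,666.67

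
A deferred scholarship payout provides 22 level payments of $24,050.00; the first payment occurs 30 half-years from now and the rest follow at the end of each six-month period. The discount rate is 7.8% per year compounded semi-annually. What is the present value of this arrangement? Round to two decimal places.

Ordinary annuity of 22 payments, first payment at period 30.
Periodic rate r = 0.078/2 per half-year; n is counted in half-years.
The ordinary-annuity PV formula values the stream one period before the first payment (period 29); discount that back 29 periods:
PV₀ = 24,050 × [1 − (1+r)^−22] / r × (1+r)^−29 = $115,698.17

$115,698.17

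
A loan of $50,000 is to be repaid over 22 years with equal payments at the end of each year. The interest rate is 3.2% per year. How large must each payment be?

$3,200.56

Level ordinary annuity; solve PV = PMT × [(1 − (1+r)^−n)/r] for PMT.
Periodic rate r = 0.032 per year.
With n = 22: PMT = 50,000 / ([(1 − (1+r)^−n)/r]) = $3,200.56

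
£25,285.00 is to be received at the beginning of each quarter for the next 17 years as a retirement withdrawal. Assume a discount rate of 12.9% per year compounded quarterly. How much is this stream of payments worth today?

£715,830.24

This is an annuity due: 68 payments of £25,285.00 at the beginning of each quarter.
Periodic rate r = 0.129/4 per quarter; n is counted in quarters.
PV = PMT × [(1 − (1+r)^−n)/r] × (1+r) = 25,285 × [1 − (1+r)^−68] / r × (1+r) = £715,830.24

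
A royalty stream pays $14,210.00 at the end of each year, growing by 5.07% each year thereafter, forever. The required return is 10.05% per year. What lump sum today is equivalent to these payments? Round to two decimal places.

$285,341.37

Periodic rate r = 0.1005 per year.
Growing perpetuity (Gordon): PV = PMT₁ / (r − g) = 14,210 / (r − 0.0507) = $285,341.37.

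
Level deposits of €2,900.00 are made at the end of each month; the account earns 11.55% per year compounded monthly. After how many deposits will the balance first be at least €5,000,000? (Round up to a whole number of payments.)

Periodic rate r = 0.1155/12 per month; n is counted in months.
Ordinary annuity FV: 5,000,000 = 2,900 × [((1+r)^n − 1)/r].
(1+r)^n = 1 + 5,000,000 × r / 2,900, so n = ln(1 + 5,000,000·r/2,900) / ln(1+r) = 299.36.
Round up to a whole number of payments: n = 300.

300 payments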